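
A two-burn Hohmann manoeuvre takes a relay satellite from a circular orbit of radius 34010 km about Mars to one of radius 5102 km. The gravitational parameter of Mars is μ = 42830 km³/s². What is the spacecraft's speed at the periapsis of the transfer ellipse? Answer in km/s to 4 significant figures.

v = 3.821 km/s

The Hohmann ellipse has a_t = (r₁ + r₂)/2 = 19556 km.
At periapsis, r = 5102 km.
From the vis-viva equation, v = √[μ(2/r − 1/a_t)] = 3.821 km/s.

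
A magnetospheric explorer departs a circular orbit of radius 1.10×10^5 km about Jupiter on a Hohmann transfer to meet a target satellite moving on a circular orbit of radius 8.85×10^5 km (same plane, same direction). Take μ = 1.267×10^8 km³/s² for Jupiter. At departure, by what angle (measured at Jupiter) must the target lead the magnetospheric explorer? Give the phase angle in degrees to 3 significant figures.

The Hohmann ellipse has a_t = (r₁ + r₂)/2 = 4.975×10^5 km.
The half-period of the transfer ellipse is t = π√(a_t³/μ) = 97940 s.
Target angular speed ω₂ = √(μ/r₂³) = 1.352×10^-5 rad/s.
Angle swept by the target during transfer: ω₂·t = 1.3241 rad = 75.87°.
Arrival is 180° from departure on the ellipse, so φ = 180° − 75.87° = 104°.

φ = 104°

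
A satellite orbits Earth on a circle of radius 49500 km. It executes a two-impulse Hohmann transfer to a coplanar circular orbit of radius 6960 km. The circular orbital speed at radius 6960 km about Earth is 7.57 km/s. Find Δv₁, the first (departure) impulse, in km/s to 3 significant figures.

From the circular-orbit relation v² = μ/r at r = 6960 km: μ = v²r = (7.57)² × 6960 = 3.98842×10^5 km³/s².
Transfer-ellipse semi-major axis a_t = (r₁ + r₂)/2 = (49500 + 6960)/2 = 28230 km.
Circular speed at r = 49500 km: v_c = √(μ/r) = 2.8386 km/s.
Transfer-orbit speed at the same r (vis-viva, a = a_t): v_t = √[μ(2/r − 1/a_t)] = 1.4094 km/s.
Δv₁ = |v_t − v_c| = |1.4094 − 2.8386| = 1.429 km/s.

Δv₁ = 1.43 km/s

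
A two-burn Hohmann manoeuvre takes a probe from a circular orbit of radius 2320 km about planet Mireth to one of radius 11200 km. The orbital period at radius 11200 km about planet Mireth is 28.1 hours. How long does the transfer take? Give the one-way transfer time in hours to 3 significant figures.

t = 6.59 hours

From Kepler's third law T² = 4π²r³/μ at r = 11200 km, T = 28.1 hours = 28.1 × 3600 s = 1.0116×10^5 s: μ = 4π²r³/T² = 5419.96 km³/s².
Semi-major axis of the transfer orbit: a_t = (2320 + 11200)/2 = 6760 km.
Transfer time t = π√(a_t³/μ) = π√((6760)³ / 5419.96) = 23720 s.
Converting: 23720 s ÷ 3600 s/hour = 6.59 hours.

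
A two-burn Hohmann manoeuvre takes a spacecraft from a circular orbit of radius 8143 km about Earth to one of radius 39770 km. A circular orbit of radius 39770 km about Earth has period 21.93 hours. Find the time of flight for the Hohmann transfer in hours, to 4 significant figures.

From Kepler's third law T² = 4π²r³/μ at r = 39770 km, T = 21.93 hours = 21.93 × 3600 s = 78948 s: μ = 4π²r³/T² = 3.98423×10^5 km³/s².
The Hohmann ellipse has a_t = (r₁ + r₂)/2 = 23956.5 km.
Transfer time t = π√(a_t³/μ) = π√((23956.5)³ / 3.98423×10^5) = 18455 s.
Converting: 18455 s ÷ 3600 s/hour = 5.126 hours.

t = 5.126 hours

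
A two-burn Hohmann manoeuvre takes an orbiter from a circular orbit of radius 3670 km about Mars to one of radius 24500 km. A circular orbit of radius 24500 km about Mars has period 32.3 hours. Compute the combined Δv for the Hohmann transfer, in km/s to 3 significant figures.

Δv = 1.74 km/s

From Kepler's third law T² = 4π²r³/μ at r = 24500 km, T = 32.3 hours = 32.3 × 3600 s = 1.1628×10^5 s: μ = 4π²r³/T² = 42938.6 km³/s².
The Hohmann ellipse has a_t = (r₁ + r₂)/2 = 14085 km.
Circular speed at r₁: v₁ = √(μ/r₁) = √(42938.6/3670) = 3.4205 km/s.
Transfer-orbit speed at r₁ (vis-viva equation): v_p = √[μ(2/r₁ − 1/a_t)] = 4.5112 km/s.
First burn Δv₁ = |v_p − v₁| = 1.091 km/s.
Circular speed at r₂: v₂ = √(μ/r₂) = 1.3239 km/s.
Transfer-orbit speed at r₂: v_a = √[μ(2/r₂ − 1/a_t)] = 0.67576 km/s.
Second burn Δv₂ = |v₂ − v_a| = 0.6481 km/s.
Total Δv = Δv₁ + Δv₂ = 1.739 km/s.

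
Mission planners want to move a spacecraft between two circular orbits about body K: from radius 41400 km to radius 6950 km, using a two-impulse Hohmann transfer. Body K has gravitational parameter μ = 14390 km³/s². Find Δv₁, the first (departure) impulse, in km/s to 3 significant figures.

Semi-major axis of the transfer orbit: a_t = (41400 + 6950)/2 = 24175 km.
On the circular orbit at r = 41400 km, v_c = √(μ/r) = 0.5896 km/s.
Transfer-orbit speed at the same r (vis-viva, a = a_t): v_t = √[μ(2/r − 1/a_t)] = 0.3161 km/s.
Δv₁ = |v_t − v_c| = |0.3161 − 0.5896| = 0.2735 km/s.

Δv₁ = 0.273 km/s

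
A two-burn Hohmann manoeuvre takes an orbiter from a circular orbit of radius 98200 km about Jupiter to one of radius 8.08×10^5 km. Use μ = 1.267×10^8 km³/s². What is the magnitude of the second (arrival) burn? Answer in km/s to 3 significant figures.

Δv₂ = 6.69 km/s

Semi-major axis of the transfer orbit: a_t = (98200 + 8.080×10^5)/2 = 4.531×10^5 km.
On the circular orbit at r = 8.080×10^5 km, v_c = √(μ/r) = 12.5223 km/s.
Vis-viva on the transfer ellipse at r = 8.080×10^5 km gives v_t = √[μ(2/r − 1/a_t)] = 5.82963 km/s.
Δv₂ = |v_t − v_c| = |5.82963 − 12.5223| = 6.693 km/s.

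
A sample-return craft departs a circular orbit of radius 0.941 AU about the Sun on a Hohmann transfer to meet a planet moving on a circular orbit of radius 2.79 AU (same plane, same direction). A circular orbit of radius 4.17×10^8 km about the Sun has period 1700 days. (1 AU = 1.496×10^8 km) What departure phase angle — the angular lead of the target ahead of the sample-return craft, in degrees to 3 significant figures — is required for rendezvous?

From Kepler's third law T² = 4π²r³/μ at r = 4.17×10^8 km, T = 1700 days = 1700 × 86400 s = 1.4688×10^8 s: μ = 4π²r³/T² = 1.32691×10^11 km³/s².
In km: r₁ = 0.941 × 1.496×10^8 = 1.407736×10^8 km; r₂ = 2.79 × 1.496×10^8 = 4.17384×10^8 km.
The Hohmann ellipse has a_t = (r₁ + r₂)/2 = 2.790788×10^8 km.
The half-period of the transfer ellipse is t = π√(a_t³/μ) = 4.02086×10^7 s.
Target angular speed ω₂ = √(μ/r₂³) = 4.27187×10^-8 rad/s.
Angle swept by the target during transfer: ω₂·t = 1.71766 rad = 98.41°.
The sample-return craft traverses 180° on the transfer ellipse, so the target must lead by 180° − 98.41° = 81.6°.

φ = 81.6°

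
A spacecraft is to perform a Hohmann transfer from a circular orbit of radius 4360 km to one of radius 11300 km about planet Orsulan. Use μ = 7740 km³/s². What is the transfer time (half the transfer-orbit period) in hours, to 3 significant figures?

Semi-major axis of the transfer orbit: a_t = (4360 + 11300)/2 = 7830 km.
By Kepler's third law the transfer-orbit period is T = 2π√(a_t³/μ), so t = T/2 = 24740 s.
Converting: 24740 s ÷ 3600 s/hour = 6.87 hours.

t = 6.87 hours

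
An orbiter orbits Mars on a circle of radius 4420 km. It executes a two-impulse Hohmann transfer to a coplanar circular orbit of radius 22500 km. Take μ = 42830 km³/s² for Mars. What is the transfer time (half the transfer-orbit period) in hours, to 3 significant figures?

t = 6.58 hours

Semi-major axis of the transfer orbit: a_t = (4420 + 22500)/2 = 13460 km.
By Kepler's third law the transfer-orbit period is T = 2π√(a_t³/μ), so t = T/2 = 23705 s.
Converting: 23705 s ÷ 3600 s/hour = 6.58 hours.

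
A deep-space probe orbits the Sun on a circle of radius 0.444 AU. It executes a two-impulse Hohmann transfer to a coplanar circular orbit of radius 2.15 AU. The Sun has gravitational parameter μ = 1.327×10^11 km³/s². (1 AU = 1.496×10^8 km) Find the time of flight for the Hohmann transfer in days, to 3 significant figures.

t = 270 days

In km: r₁ = 0.444 × 1.496×10^8 = 6.64224×10^7 km; r₂ = 2.15 × 1.496×10^8 = 3.2164×10^8 km.
The Hohmann ellipse has a_t = (r₁ + r₂)/2 = 1.940312×10^8 km.
Transfer time t = π√(a_t³/μ) = π√((1.940312×10^8)³ / 1.327×10^11) = 2.331×10^7 s.
Converting: 2.331×10^7 s ÷ 86400 s/day = 270 days.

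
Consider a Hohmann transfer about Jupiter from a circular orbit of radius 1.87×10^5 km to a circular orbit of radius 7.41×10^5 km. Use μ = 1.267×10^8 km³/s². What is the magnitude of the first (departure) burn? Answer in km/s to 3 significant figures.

Δv₁ = 6.86 km/s

Semi-major axis of the transfer orbit: a_t = (1.870×10^5 + 7.410×10^5)/2 = 4.640×10^5 km.
Circular speed at r = 1.870×10^5 km: v_c = √(μ/r) = 26.030 km/s.
Vis-viva on the transfer ellipse at r = 1.870×10^5 km gives v_t = √[μ(2/r − 1/a_t)] = 32.894 km/s.
Δv₁ = |v_t − v_c| = |32.894 − 26.030| = 6.864 km/s.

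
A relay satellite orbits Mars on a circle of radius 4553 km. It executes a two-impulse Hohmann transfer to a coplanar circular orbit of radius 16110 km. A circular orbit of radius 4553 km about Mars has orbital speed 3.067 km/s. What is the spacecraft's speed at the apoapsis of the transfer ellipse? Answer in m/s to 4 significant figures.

v = 1082 m/s

From the circular-orbit relation v² = μ/r at r = 4553 km: μ = v²r = (3.067)² × 4553 = 42827.7 km³/s².
The Hohmann ellipse has a_t = (r₁ + r₂)/2 = 10331.5 km.
At apoapsis, r = 16110 km.
Applying v² = μ(2/r − 1/a_t): v = 1.082 km/s.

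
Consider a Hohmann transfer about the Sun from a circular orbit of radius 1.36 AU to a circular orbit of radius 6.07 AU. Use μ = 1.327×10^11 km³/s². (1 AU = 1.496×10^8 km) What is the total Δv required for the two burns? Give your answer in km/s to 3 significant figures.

Δv = 11.9 km/s

In km: r₁ = 1.36 × 1.496×10^8 = 2.03456×10^8 km; r₂ = 6.07 × 1.496×10^8 = 9.08072×10^8 km.
Semi-major axis of the transfer orbit: a_t = (2.03456×10^8 + 9.08072×10^8)/2 = 5.55764×10^8 km.
Circular speed at r₁: v₁ = √(μ/r₁) = √(1.327×10^11/2.03456×10^8) = 25.539 km/s.
On the transfer ellipse at r₁, vis-viva equation gives v_p = √[μ(2/r₁ − 1/a_t)] = 32.645 km/s.
First burn Δv₁ = |v_p − v₁| = 7.106 km/s.
At r₂, v₂ = √(μ/r₂) = 12.0886 km/s.
Transfer-orbit speed at r₂: v_a = √[μ(2/r₂ − 1/a_t)] = 7.31418 km/s.
Second burn Δv₂ = |v₂ − v_a| = 4.774 km/s.
Total Δv = Δv₁ + Δv₂ = 11.88 km/s.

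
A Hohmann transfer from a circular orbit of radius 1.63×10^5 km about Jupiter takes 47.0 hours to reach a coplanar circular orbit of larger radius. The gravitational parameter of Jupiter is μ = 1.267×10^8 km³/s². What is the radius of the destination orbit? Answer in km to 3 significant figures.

r₂ = 1.27×10^6 km

Transfer time t = 47.0 hours = 1.692×10^5 s, and t = π√(a_t³/μ).
So a_t = (μ t²/π²)^(1/3) = (1.267×10^8 × (1.692×10^5)² / π²)^(1/3) = 7.1630×10^5 km.
Since a_t = (r₁ + r₂)/2, r₂ = 2a_t − r₁ = 2×7.1630×10^5 − 1.630×10^5 = 1.2696×10^6 km.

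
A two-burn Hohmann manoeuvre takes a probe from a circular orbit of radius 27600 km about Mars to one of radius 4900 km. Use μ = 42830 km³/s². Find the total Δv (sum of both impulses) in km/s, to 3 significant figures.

Δv = 1.46 km/s

Transfer-ellipse semi-major axis a_t = (r₁ + r₂)/2 = (27600 + 4900)/2 = 16250 km.
Circular speed at r₁: v₁ = √(μ/r₁) = √(42830/27600) = 1.24572 km/s.
On the transfer ellipse at r₁, vis-viva gives v_a = √[μ(2/r₁ − 1/a_t)] = 0.684055 km/s.
First burn Δv₁ = |v_a − v₁| = 0.5617 km/s.
Circular speed at r₂: v₂ = √(μ/r₂) = 2.956487 km/s.
Transfer-orbit speed at r₂: v_p = √[μ(2/r₂ − 1/a_t)] = 3.853043 km/s.
Second burn Δv₂ = |v₂ − v_p| = 0.8966 km/s.
Total Δv = Δv₁ + Δv₂ = 1.458 km/s.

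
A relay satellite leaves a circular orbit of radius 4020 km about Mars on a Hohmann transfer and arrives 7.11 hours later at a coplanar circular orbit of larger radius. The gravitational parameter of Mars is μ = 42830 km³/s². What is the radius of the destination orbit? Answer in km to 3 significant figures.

Transfer time t = 7.11 hours = 25596 s, and t = π√(a_t³/μ).
So a_t = (μ t²/π²)^(1/3) = (42830 × (25596)² / π²)^(1/3) = 14167 km.
Since a_t = (r₁ + r₂)/2, r₂ = 2a_t − r₁ = 2×14167 − 4020 = 24314 km.

r₂ = 24300 km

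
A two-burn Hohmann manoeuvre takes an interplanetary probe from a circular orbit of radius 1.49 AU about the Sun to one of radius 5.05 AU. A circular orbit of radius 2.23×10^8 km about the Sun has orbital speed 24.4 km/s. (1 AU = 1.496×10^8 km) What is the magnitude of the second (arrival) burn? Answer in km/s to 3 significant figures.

From the circular-orbit relation v² = μ/r at r = 2.23×10^8 km: μ = v²r = (24.4)² × 2.23×10^8 = 1.32765×10^11 km³/s².
In km: r₁ = 1.49 × 1.496×10^8 = 2.22904×10^8 km; r₂ = 5.05 × 1.496×10^8 = 7.5548×10^8 km.
Semi-major axis of the transfer orbit: a_t = (2.22904×10^8 + 7.5548×10^8)/2 = 4.89192×10^8 km.
Circular speed at r = 7.5548×10^8 km: v_c = √(μ/r) = 13.2566 km/s.
Vis-viva on the transfer ellipse at r = 7.5548×10^8 km gives v_t = √[μ(2/r − 1/a_t)] = 8.94850 km/s.
Δv₂ = |v_t − v_c| = |8.94850 − 13.2566| = 4.308 km/s.

Δv₂ = 4.31 km/s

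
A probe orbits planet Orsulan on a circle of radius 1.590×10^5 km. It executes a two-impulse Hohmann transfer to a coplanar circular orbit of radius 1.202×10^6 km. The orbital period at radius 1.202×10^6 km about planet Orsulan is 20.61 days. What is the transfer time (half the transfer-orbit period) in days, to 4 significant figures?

t = 4.390 days

From Kepler's third law T² = 4π²r³/μ at r = 1.202×10^6 km, T = 20.61 days = 20.61 × 86400 s = 1.780704×10^6 s: μ = 4π²r³/T² = 2.16217×10^7 km³/s².
Transfer-ellipse semi-major axis a_t = (r₁ + r₂)/2 = (1.590×10^5 + 1.202×10^6)/2 = 6.805×10^5 km.
By Kepler's third law the transfer-orbit period is T = 2π√(a_t³/μ), so t = T/2 = 3.793×10^5 s.
Converting: 3.793×10^5 s ÷ 86400 s/day = 4.390 days.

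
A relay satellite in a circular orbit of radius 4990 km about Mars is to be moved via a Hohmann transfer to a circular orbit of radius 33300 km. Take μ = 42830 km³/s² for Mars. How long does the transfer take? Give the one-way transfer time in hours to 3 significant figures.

The Hohmann ellipse has a_t = (r₁ + r₂)/2 = 19145 km.
Half the transfer-orbit period gives t = π√(a_t³/μ) = 40210 s.
Converting: 40210 s ÷ 3600 s/hour = 11.2 hours.

t = 11.2 hours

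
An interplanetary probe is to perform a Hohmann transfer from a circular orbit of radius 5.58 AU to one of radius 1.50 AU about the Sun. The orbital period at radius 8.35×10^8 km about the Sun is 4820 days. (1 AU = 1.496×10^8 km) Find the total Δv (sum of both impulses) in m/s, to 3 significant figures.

Δv = 10600 m/s

From Kepler's third law T² = 4π²r³/μ at r = 8.35×10^8 km, T = 4820 days = 4820 × 86400 s = 4.16448×10^8 s: μ = 4π²r³/T² = 1.32525×10^11 km³/s².
In km: r₁ = 5.58 × 1.496×10^8 = 8.34768×10^8 km; r₂ = 1.50 × 1.496×10^8 = 2.244×10^8 km.
The Hohmann ellipse has a_t = (r₁ + r₂)/2 = 5.29584×10^8 km.
At r₁ the circular-orbit speed is v₁ = √(μ/r₁) = 12.60 km/s.
On the transfer ellipse at r₁, vis-viva gives v_a = √[μ(2/r₁ − 1/a_t)] = 8.202 km/s.
First burn Δv₁ = |v_a − v₁| = 4.398 km/s.
At r₂, v₂ = √(μ/r₂) = 24.302 km/s.
Transfer-orbit speed at r₂: v_p = √[μ(2/r₂ − 1/a_t)] = 30.511 km/s.
Second burn Δv₂ = |v₂ − v_p| = 6.209 km/s.
Δv = Δv₁ + Δv₂ = 4.398 + 6.209 = 10.61 km/s.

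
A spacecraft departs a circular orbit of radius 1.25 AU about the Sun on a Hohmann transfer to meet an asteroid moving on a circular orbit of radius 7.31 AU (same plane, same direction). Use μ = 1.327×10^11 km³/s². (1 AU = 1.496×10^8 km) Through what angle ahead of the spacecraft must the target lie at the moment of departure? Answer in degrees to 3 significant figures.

In km: r₁ = 1.25 × 1.496×10^8 = 1.870×10^8 km; r₂ = 7.31 × 1.496×10^8 = 1.093576×10^9 km.
Transfer-ellipse semi-major axis a_t = (r₁ + r₂)/2 = (1.870×10^8 + 1.093576×10^9)/2 = 6.40288×10^8 km.
Transfer time t = π√(a_t³/μ) = 1.3973×10^8 s.
Target angular speed ω₂ = √(μ/r₂³) = 1.0073×10^-8 rad/s.
Angle swept by the target during transfer: ω₂·t = 1.4075 rad = 80.64°.
Arrival is 180° from departure on the ellipse, so φ = 180° − 80.64° = 99.4°.

φ = 99.4°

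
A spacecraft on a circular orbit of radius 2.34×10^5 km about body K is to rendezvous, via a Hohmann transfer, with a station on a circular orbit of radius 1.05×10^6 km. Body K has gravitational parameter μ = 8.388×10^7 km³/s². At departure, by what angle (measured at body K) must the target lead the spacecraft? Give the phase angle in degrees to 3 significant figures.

Semi-major axis of the transfer orbit: a_t = (2.340×10^5 + 1.050×10^6)/2 = 6.420×10^5 km.
The half-period of the transfer ellipse is t = π√(a_t³/μ) = 1.765×10^5 s.
The target's mean motion on its circular orbit is ω₂ = √(μ/r₂³) = 8.512×10^-6 rad/s.
Angle swept by the target during transfer: ω₂·t = 1.502 rad = 86.06°.
Arrival is 180° from departure on the ellipse, so φ = 180° − 86.06° = 93.9°.

φ = 93.9°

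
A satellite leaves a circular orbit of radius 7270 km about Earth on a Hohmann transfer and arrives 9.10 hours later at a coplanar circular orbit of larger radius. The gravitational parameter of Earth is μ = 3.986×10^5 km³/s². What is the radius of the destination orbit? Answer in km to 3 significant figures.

r₂ = 63000 km

Transfer time t = 9.10 hours = 32760 s, and t = π√(a_t³/μ).
So a_t = (μ t²/π²)^(1/3) = (3.986×10^5 × (32760)² / π²)^(1/3) = 35127 km.
Since a_t = (r₁ + r₂)/2, r₂ = 2a_t − r₁ = 2×35127 − 7270 = 62984 km.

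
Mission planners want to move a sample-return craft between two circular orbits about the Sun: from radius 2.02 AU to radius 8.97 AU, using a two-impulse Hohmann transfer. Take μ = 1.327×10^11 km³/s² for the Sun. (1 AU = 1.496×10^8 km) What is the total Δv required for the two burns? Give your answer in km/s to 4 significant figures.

Δv = 9.733 km/s

In km: r₁ = 2.02 × 1.496×10^8 = 3.02192×10^8 km; r₂ = 8.97 × 1.496×10^8 = 1.341912×10^9 km.
Semi-major axis of the transfer orbit: a_t = (3.02192×10^8 + 1.341912×10^9)/2 = 8.22052×10^8 km.
At r₁ the circular-orbit speed is v₁ = √(μ/r₁) = 20.9553 km/s.
Transfer-orbit speed at r₁ (vis-viva): v_p = √[μ(2/r₁ − 1/a_t)] = 26.7736 km/s.
First burn Δv₁ = |v_p − v₁| = 5.818 km/s.
Circular speed at r₂: v₂ = √(μ/r₂) = 9.944 km/s.
Transfer-orbit speed at r₂: v_a = √[μ(2/r₂ − 1/a_t)] = 6.029 km/s.
Second burn Δv₂ = |v₂ − v_a| = 3.915 km/s.
Δv = Δv₁ + Δv₂ = 5.818 + 3.915 = 9.733 km/s.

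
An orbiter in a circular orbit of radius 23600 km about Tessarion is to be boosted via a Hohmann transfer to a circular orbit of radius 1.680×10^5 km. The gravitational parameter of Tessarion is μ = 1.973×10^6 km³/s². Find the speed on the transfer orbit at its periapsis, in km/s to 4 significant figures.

Semi-major axis of the transfer orbit: a_t = (23600 + 1.680×10^5)/2 = 95800 km.
At periapsis, r = 23600 km.
From the vis-viva equation, v = √[μ(2/r − 1/a_t)] = 12.11 km/s.

v = 12.11 km/s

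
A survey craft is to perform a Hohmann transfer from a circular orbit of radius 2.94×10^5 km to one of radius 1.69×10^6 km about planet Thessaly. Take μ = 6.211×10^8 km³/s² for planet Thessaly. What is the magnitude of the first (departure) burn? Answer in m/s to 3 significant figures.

Semi-major axis of the transfer orbit: a_t = (2.940×10^5 + 1.690×10^6)/2 = 9.920×10^5 km.
Circular speed at r = 2.940×10^5 km: v_c = √(μ/r) = 45.96 km/s.
Vis-viva on the transfer ellipse at r = 2.940×10^5 km gives v_t = √[μ(2/r − 1/a_t)] = 59.99 km/s.
Δv₁ = |v_t − v_c| = |59.99 − 45.96| = 14.03 km/s.

Δv₁ = 14000 m/s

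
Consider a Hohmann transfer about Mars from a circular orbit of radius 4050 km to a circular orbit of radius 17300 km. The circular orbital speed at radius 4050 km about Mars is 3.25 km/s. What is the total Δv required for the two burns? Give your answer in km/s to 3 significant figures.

Δv = 1.49 km/s

From the circular-orbit relation v² = μ/r at r = 4050 km: μ = v²r = (3.25)² × 4050 = 42778.1 km³/s².
Semi-major axis of the transfer orbit: a_t = (4050 + 17300)/2 = 10675 km.
At r₁ the circular-orbit speed is v₁ = √(μ/r₁) = 3.2500 km/s.
Transfer-orbit speed at r₁ (v² = μ(2/r − 1/a)): v_p = √[μ(2/r₁ − 1/a_t)] = 4.1374 km/s.
First burn Δv₁ = |v_p − v₁| = 0.8874 km/s.
At r₂, v₂ = √(μ/r₂) = 1.5725 km/s.
Transfer-orbit speed at r₂: v_a = √[μ(2/r₂ − 1/a_t)] = 0.96857 km/s.
Second burn Δv₂ = |v₂ − v_a| = 0.6039 km/s.
Δv = Δv₁ + Δv₂ = 0.8874 + 0.6039 = 1.491 km/s.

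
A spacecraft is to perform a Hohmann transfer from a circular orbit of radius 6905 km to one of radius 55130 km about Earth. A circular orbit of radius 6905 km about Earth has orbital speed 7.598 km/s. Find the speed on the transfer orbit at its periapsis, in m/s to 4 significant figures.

v = 10130 m/s

From the circular-orbit relation v² = μ/r at r = 6905 km: μ = v²r = (7.598)² × 6905 = 3.98623×10^5 km³/s².
Semi-major axis of the transfer orbit: a_t = (6905 + 55130)/2 = 31017.5 km.
The periapsis of the transfer ellipse is at r = 6905 km.
Applying v² = μ(2/r − 1/a_t): v = 10.13 km/s.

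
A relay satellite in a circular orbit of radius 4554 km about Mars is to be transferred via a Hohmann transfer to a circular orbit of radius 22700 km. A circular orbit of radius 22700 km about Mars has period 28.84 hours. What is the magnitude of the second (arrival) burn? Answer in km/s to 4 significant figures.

From Kepler's third law T² = 4π²r³/μ at r = 22700 km, T = 28.84 hours = 28.84 × 3600 s = 1.03824×10^5 s: μ = 4π²r³/T² = 42839.2 km³/s².
Semi-major axis of the transfer orbit: a_t = (4554 + 22700)/2 = 13627 km.
Circular speed at r = 22700 km: v_c = √(μ/r) = 1.37375 km/s.
Transfer-orbit speed at the same r (vis-viva, a = a_t): v_t = √[μ(2/r − 1/a_t)] = 0.794153 km/s.
Δv₂ = |v_t − v_c| = |0.794153 − 1.37375| = 0.5796 km/s.

Δv₂ = 0.5796 km/s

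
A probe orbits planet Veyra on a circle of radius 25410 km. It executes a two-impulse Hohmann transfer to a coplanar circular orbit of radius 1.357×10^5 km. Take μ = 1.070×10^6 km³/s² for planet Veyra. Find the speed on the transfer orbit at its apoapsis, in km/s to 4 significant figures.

v = 1.577 km/s

Semi-major axis of the transfer orbit: a_t = (25410 + 1.357×10^5)/2 = 80555 km.
The apoapsis of the transfer ellipse is at r = 1.357×10^5 km.
Applying v² = μ(2/r − 1/a_t): v = 1.577 km/s.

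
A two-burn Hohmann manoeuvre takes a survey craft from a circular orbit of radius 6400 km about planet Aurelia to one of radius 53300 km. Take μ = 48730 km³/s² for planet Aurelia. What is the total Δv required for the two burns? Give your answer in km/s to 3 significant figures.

Δv = 1.44 km/s

The Hohmann ellipse has a_t = (r₁ + r₂)/2 = 29850 km.
At r₁ the circular-orbit speed is v₁ = √(μ/r₁) = 2.75936 km/s.
On the transfer ellipse at r₁, vis-viva gives v_p = √[μ(2/r₁ − 1/a_t)] = 3.68723 km/s.
First burn Δv₁ = |v_p − v₁| = 0.9279 km/s.
At r₂, v₂ = √(μ/r₂) = 0.95617 km/s.
Transfer-orbit speed at r₂: v_a = √[μ(2/r₂ − 1/a_t)] = 0.44274 km/s.
Second burn Δv₂ = |v₂ − v_a| = 0.5134 km/s.
Total Δv = Δv₁ + Δv₂ = 1.441 km/s.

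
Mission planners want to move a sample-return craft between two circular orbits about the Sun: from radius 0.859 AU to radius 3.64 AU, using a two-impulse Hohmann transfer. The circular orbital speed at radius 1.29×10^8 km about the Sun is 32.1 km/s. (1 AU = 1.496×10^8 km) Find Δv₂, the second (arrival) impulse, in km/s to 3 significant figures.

Δv₂ = 5.97 km/s

From the circular-orbit relation v² = μ/r at r = 1.29×10^8 km: μ = v²r = (32.1)² × 1.29×10^8 = 1.32923×10^11 km³/s².
In km: r₁ = 0.859 × 1.496×10^8 = 1.285064×10^8 km; r₂ = 3.64 × 1.496×10^8 = 5.44544×10^8 km.
The Hohmann ellipse has a_t = (r₁ + r₂)/2 = 3.365252×10^8 km.
Circular speed at r = 5.44544×10^8 km: v_c = √(μ/r) = 15.624 km/s.
Transfer-orbit speed at the same r (vis-viva, a = a_t): v_t = √[μ(2/r − 1/a_t)] = 9.6547 km/s.
Δv₂ = |v_t − v_c| = |9.6547 − 15.624| = 5.969 km/s.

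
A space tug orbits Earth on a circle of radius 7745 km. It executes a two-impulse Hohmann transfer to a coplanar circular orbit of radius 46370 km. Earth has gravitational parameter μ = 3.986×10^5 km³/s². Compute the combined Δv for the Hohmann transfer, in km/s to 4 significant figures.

The Hohmann ellipse has a_t = (r₁ + r₂)/2 = 27057.5 km.
Circular speed at r₁: v₁ = √(μ/r₁) = √(3.986×10^5/7745) = 7.17394 km/s.
Transfer-orbit speed at r₁ (vis-viva): v_p = √[μ(2/r₁ − 1/a_t)] = 9.39145 km/s.
First burn Δv₁ = |v_p − v₁| = 2.218 km/s.
At r₂, v₂ = √(μ/r₂) = 2.932 km/s.
Transfer-orbit speed at r₂: v_a = √[μ(2/r₂ − 1/a_t)] = 1.569 km/s.
Second burn Δv₂ = |v₂ − v_a| = 1.363 km/s.
Δv = Δv₁ + Δv₂ = 2.218 + 1.363 = 3.581 km/s.

Δv = 3.581 km/s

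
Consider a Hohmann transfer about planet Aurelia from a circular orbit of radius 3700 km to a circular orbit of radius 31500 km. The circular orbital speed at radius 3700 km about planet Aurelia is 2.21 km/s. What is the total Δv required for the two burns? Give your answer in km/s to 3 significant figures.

Δv = 1.16 km/s

From the circular-orbit relation v² = μ/r at r = 3700 km: μ = v²r = (2.21)² × 3700 = 18071.2 km³/s².
Transfer-ellipse semi-major axis a_t = (r₁ + r₂)/2 = (3700 + 31500)/2 = 17600 km.
Circular speed at r₁: v₁ = √(μ/r₁) = √(18071.2/3700) = 2.2100 km/s.
On the transfer ellipse at r₁, vis-viva equation gives v_p = √[μ(2/r₁ − 1/a_t)] = 2.9566 km/s.
First burn Δv₁ = |v_p − v₁| = 0.7466 km/s.
At r₂, v₂ = √(μ/r₂) = 0.7574 km/s.
Transfer-orbit speed at r₂: v_a = √[μ(2/r₂ − 1/a_t)] = 0.3473 km/s.
Second burn Δv₂ = |v₂ − v_a| = 0.4101 km/s.
Total Δv = Δv₁ + Δv₂ = 1.157 km/s.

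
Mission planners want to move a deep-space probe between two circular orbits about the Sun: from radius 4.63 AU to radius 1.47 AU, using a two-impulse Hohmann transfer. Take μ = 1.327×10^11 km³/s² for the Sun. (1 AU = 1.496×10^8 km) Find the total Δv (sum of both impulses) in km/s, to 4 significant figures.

Δv = 9.933 km/s

In km: r₁ = 4.63 × 1.496×10^8 = 6.92648×10^8 km; r₂ = 1.47 × 1.496×10^8 = 2.19912×10^8 km.
Semi-major axis of the transfer orbit: a_t = (6.92648×10^8 + 2.19912×10^8)/2 = 4.5628×10^8 km.
Circular speed at r₁: v₁ = √(μ/r₁) = √(1.327×10^11/6.92648×10^8) = 13.841 km/s.
On the transfer ellipse at r₁, vis-viva gives v_a = √[μ(2/r₁ − 1/a_t)] = 9.6092 km/s.
First burn Δv₁ = |v_a − v₁| = 4.232 km/s.
Circular speed at r₂: v₂ = √(μ/r₂) = 24.565 km/s.
Transfer-orbit speed at r₂: v_p = √[μ(2/r₂ − 1/a_t)] = 30.266 km/s.
Second burn Δv₂ = |v₂ − v_p| = 5.701 km/s.
Total Δv = Δv₁ + Δv₂ = 9.933 km/s.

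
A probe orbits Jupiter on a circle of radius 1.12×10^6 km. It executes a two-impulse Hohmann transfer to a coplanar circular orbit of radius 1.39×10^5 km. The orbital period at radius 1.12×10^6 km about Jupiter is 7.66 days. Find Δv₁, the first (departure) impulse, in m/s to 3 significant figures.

Δv₁ = 5640 m/s

From Kepler's third law T² = 4π²r³/μ at r = 1.12×10^6 km, T = 7.66 days = 7.66 × 86400 s = 6.61824×10^5 s: μ = 4π²r³/T² = 1.26628×10^8 km³/s².
Semi-major axis of the transfer orbit: a_t = (1.120×10^6 + 1.390×10^5)/2 = 6.295×10^5 km.
Circular speed at r = 1.120×10^6 km: v_c = √(μ/r) = 10.6330 km/s.
Transfer-orbit speed at the same r (vis-viva, a = a_t): v_t = √[μ(2/r − 1/a_t)] = 4.99649 km/s.
Δv₁ = |v_t − v_c| = |4.99649 − 10.6330| = 5.637 km/s.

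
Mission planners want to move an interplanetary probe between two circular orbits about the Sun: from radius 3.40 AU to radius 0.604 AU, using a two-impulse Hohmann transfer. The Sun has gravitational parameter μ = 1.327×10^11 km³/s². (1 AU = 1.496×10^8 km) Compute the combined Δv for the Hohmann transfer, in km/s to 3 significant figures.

In km: r₁ = 3.40 × 1.496×10^8 = 5.0864×10^8 km; r₂ = 0.604 × 1.496×10^8 = 9.03584×10^7 km.
Semi-major axis of the transfer orbit: a_t = (5.0864×10^8 + 9.03584×10^7)/2 = 2.994992×10^8 km.
Circular speed at r₁: v₁ = √(μ/r₁) = √(1.327×10^11/5.0864×10^8) = 16.152 km/s.
On the transfer ellipse at r₁, v² = μ(2/r − 1/a) gives v_a = √[μ(2/r₁ − 1/a_t)] = 8.8719 km/s.
First burn Δv₁ = |v_a − v₁| = 7.280 km/s.
At r₂, v₂ = √(μ/r₂) = 38.32 km/s.
Transfer-orbit speed at r₂: v_p = √[μ(2/r₂ − 1/a_t)] = 49.94 km/s.
Second burn Δv₂ = |v₂ − v_p| = 11.62 km/s.
Total Δv = Δv₁ + Δv₂ = 18.90 km/s.

Δv = 18.9 km/s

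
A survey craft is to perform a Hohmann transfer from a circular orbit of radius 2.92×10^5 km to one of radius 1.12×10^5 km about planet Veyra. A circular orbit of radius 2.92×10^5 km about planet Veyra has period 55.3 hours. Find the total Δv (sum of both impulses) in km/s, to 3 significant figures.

Δv = 5.36 km/s

From Kepler's third law T² = 4π²r³/μ at r = 2.92×10^5 km, T = 55.3 hours = 55.3 × 3600 s = 1.9908×10^5 s: μ = 4π²r³/T² = 2.48001×10^7 km³/s².
Semi-major axis of the transfer orbit: a_t = (2.920×10^5 + 1.120×10^5)/2 = 2.020×10^5 km.
At r₁ the circular-orbit speed is v₁ = √(μ/r₁) = 9.216 km/s.
On the transfer ellipse at r₁, vis-viva gives v_a = √[μ(2/r₁ − 1/a_t)] = 6.862 km/s.
First burn Δv₁ = |v_a − v₁| = 2.354 km/s.
Circular speed at r₂: v₂ = √(μ/r₂) = 14.88 km/s.
Transfer-orbit speed at r₂: v_p = √[μ(2/r₂ − 1/a_t)] = 17.89 km/s.
Second burn Δv₂ = |v₂ − v_p| = 3.010 km/s.
Δv = Δv₁ + Δv₂ = 2.354 + 3.010 = 5.364 km/s.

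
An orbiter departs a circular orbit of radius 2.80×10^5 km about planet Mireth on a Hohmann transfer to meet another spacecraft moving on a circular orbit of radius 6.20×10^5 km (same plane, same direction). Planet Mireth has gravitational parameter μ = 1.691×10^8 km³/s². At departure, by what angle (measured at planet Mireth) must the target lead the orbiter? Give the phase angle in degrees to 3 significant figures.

The Hohmann ellipse has a_t = (r₁ + r₂)/2 = 4.500×10^5 km.
The half-period of the transfer ellipse is t = π√(a_t³/μ) = 72930 s.
Target angular speed ω₂ = √(μ/r₂³) = 2.664×10^-5 rad/s.
Angle swept by the target during transfer: ω₂·t = 1.943 rad = 111.3°.
Arrival is 180° from departure on the ellipse, so φ = 180° − 111.3° = 68.7°.

φ = 68.7°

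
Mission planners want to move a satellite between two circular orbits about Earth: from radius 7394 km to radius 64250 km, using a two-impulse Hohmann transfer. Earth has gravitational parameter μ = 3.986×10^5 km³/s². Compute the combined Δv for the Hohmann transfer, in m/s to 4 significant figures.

Transfer-ellipse semi-major axis a_t = (r₁ + r₂)/2 = (7394 + 64250)/2 = 35822 km.
At r₁ the circular-orbit speed is v₁ = √(μ/r₁) = 7.342 km/s.
Transfer-orbit speed at r₁ (v² = μ(2/r − 1/a)): v_p = √[μ(2/r₁ − 1/a_t)] = 9.833 km/s.
First burn Δv₁ = |v_p − v₁| = 2.491 km/s.
Circular speed at r₂: v₂ = √(μ/r₂) = 2.491 km/s.
Transfer-orbit speed at r₂: v_a = √[μ(2/r₂ − 1/a_t)] = 1.132 km/s.
Second burn Δv₂ = |v₂ − v_a| = 1.359 km/s.
Δv = Δv₁ + Δv₂ = 2.491 + 1.359 = 3.850 km/s.

Δv = 3850 m/s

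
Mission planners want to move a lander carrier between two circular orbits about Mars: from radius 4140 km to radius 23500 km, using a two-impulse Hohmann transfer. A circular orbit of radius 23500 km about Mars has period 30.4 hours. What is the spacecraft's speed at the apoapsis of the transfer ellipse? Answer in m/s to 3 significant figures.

From Kepler's third law T² = 4π²r³/μ at r = 23500 km, T = 30.4 hours = 30.4 × 3600 s = 1.0944×10^5 s: μ = 4π²r³/T² = 42777.1 km³/s².
Semi-major axis of the transfer orbit: a_t = (4140 + 23500)/2 = 13820 km.
The apoapsis of the transfer ellipse is at r = 23500 km.
Applying v² = μ(2/r − 1/a_t): v = 0.7384 km/s.

v = 738 m/s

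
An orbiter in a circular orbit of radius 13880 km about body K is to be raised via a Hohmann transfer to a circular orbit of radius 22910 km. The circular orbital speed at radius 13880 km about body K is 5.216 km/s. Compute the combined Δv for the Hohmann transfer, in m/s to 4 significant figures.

Δv = 1138 m/s

From the circular-orbit relation v² = μ/r at r = 13880 km: μ = v²r = (5.216)² × 13880 = 3.77628×10^5 km³/s².
Semi-major axis of the transfer orbit: a_t = (13880 + 22910)/2 = 18395 km.
At r₁ the circular-orbit speed is v₁ = √(μ/r₁) = 5.216 km/s.
On the transfer ellipse at r₁, v² = μ(2/r − 1/a) gives v_p = √[μ(2/r₁ − 1/a_t)] = 5.821 km/s.
First burn Δv₁ = |v_p − v₁| = 0.6050 km/s.
At r₂, v₂ = √(μ/r₂) = 4.05994 km/s.
Transfer-orbit speed at r₂: v_a = √[μ(2/r₂ − 1/a_t)] = 3.52667 km/s.
Second burn Δv₂ = |v₂ − v_a| = 0.5333 km/s.
Total Δv = Δv₁ + Δv₂ = 1.138 km/s.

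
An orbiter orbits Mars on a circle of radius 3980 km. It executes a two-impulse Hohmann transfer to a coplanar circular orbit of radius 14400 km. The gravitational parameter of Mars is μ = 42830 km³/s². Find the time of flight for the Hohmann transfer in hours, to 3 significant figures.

The Hohmann ellipse has a_t = (r₁ + r₂)/2 = 9190 km.
By Kepler's third law the transfer-orbit period is T = 2π√(a_t³/μ), so t = T/2 = 13370 s.
Converting: 13370 s ÷ 3600 s/hour = 3.71 hours.

t = 3.71 hours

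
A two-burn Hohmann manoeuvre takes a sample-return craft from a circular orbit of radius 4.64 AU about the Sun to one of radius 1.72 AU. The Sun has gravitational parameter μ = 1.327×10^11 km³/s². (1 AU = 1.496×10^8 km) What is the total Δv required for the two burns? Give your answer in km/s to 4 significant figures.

In km: r₁ = 4.64 × 1.496×10^8 = 6.94144×10^8 km; r₂ = 1.72 × 1.496×10^8 = 2.57312×10^8 km.
Semi-major axis of the transfer orbit: a_t = (6.94144×10^8 + 2.57312×10^8)/2 = 4.75728×10^8 km.
At r₁ the circular-orbit speed is v₁ = √(μ/r₁) = 13.8264 km/s.
On the transfer ellipse at r₁, vis-viva gives v_a = √[μ(2/r₁ − 1/a_t)] = 10.1686 km/s.
First burn Δv₁ = |v_a − v₁| = 3.658 km/s.
Circular speed at r₂: v₂ = √(μ/r₂) = 22.7094 km/s.
Transfer-orbit speed at r₂: v_p = √[μ(2/r₂ − 1/a_t)] = 27.4316 km/s.
Second burn Δv₂ = |v₂ − v_p| = 4.722 km/s.
Total Δv = Δv₁ + Δv₂ = 8.380 km/s.

Δv = 8.380 km/s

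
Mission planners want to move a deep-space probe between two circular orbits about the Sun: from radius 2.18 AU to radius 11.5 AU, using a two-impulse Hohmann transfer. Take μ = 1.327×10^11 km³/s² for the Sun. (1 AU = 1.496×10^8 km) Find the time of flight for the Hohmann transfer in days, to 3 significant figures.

In km: r₁ = 2.18 × 1.496×10^8 = 3.26128×10^8 km; r₂ = 11.5 × 1.496×10^8 = 1.7204×10^9 km.
The Hohmann ellipse has a_t = (r₁ + r₂)/2 = 1.023264×10^9 km.
By Kepler's third law the transfer-orbit period is T = 2π√(a_t³/μ), so t = T/2 = 2.823×10^8 s.
Converting: 2.823×10^8 s ÷ 86400 s/day = 3270 days.

t = 3270 days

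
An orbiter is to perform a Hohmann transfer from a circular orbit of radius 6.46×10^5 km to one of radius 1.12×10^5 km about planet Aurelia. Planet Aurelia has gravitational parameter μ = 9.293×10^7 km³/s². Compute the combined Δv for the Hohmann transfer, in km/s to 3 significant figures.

Δv = 14.3 km/s

Transfer-ellipse semi-major axis a_t = (r₁ + r₂)/2 = (6.460×10^5 + 1.120×10^5)/2 = 3.790×10^5 km.
At r₁ the circular-orbit speed is v₁ = √(μ/r₁) = 11.994 km/s.
On the transfer ellipse at r₁, v² = μ(2/r − 1/a) gives v_a = √[μ(2/r₁ − 1/a_t)] = 6.5201 km/s.
First burn Δv₁ = |v_a − v₁| = 5.474 km/s.
At r₂, v₂ = √(μ/r₂) = 28.805 km/s.
Transfer-orbit speed at r₂: v_p = √[μ(2/r₂ − 1/a_t)] = 37.607 km/s.
Second burn Δv₂ = |v₂ − v_p| = 8.802 km/s.
Total Δv = Δv₁ + Δv₂ = 14.28 km/s.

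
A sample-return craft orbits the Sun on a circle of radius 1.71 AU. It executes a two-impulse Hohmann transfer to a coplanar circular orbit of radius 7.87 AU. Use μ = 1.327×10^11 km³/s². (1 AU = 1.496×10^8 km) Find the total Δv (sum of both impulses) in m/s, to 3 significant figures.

Δv = 10700 m/s

In km: r₁ = 1.71 × 1.496×10^8 = 2.55816×10^8 km; r₂ = 7.87 × 1.496×10^8 = 1.177352×10^9 km.
Semi-major axis of the transfer orbit: a_t = (2.55816×10^8 + 1.177352×10^9)/2 = 7.16584×10^8 km.
At r₁ the circular-orbit speed is v₁ = √(μ/r₁) = 22.776 km/s.
On the transfer ellipse at r₁, v² = μ(2/r − 1/a) gives v_p = √[μ(2/r₁ − 1/a_t)] = 29.194 km/s.
First burn Δv₁ = |v_p − v₁| = 6.418 km/s.
At r₂, v₂ = √(μ/r₂) = 10.6165 km/s.
Transfer-orbit speed at r₂: v_a = √[μ(2/r₂ − 1/a_t)] = 6.34326 km/s.
Second burn Δv₂ = |v₂ − v_a| = 4.273 km/s.
Total Δv = Δv₁ + Δv₂ = 10.69 km/s.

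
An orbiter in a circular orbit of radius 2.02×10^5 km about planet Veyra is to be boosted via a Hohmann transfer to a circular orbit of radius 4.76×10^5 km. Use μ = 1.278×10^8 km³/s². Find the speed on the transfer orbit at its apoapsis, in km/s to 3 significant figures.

v = 12.6 km/s

The Hohmann ellipse has a_t = (r₁ + r₂)/2 = 3.390×10^5 km.
The apoapsis of the transfer ellipse is at r = 4.760×10^5 km.
From the vis-viva equation, v = √[μ(2/r − 1/a_t)] = 12.65 km/s.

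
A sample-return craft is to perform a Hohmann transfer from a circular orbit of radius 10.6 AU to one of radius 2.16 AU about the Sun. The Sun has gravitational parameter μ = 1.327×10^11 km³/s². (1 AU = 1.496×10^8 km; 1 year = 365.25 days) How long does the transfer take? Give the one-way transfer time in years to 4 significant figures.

In km: r₁ = 10.6 × 1.496×10^8 = 1.58576×10^9 km; r₂ = 2.16 × 1.496×10^8 = 3.23136×10^8 km.
Transfer-ellipse semi-major axis a_t = (r₁ + r₂)/2 = (1.58576×10^9 + 3.23136×10^8)/2 = 9.54448×10^8 km.
Transfer time t = π√(a_t³/μ) = π√((9.54448×10^8)³ / 1.327×10^11) = 2.543×10^8 s.
Converting: 2.543×10^8 s ÷ 3.15576×10^7 s/year (365.25 × 86400) = 8.058 years.

t = 8.058 years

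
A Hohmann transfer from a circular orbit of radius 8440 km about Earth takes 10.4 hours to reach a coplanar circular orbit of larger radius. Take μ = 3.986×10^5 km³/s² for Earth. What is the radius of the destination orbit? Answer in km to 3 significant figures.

Transfer time t = 10.4 hours = 37440 s, and t = π√(a_t³/μ).
So a_t = (μ t²/π²)^(1/3) = (3.986×10^5 × (37440)² / π²)^(1/3) = 38398 km.
Since a_t = (r₁ + r₂)/2, r₂ = 2a_t − r₁ = 2×38398 − 8440 = 68356 km.

r₂ = 68400 km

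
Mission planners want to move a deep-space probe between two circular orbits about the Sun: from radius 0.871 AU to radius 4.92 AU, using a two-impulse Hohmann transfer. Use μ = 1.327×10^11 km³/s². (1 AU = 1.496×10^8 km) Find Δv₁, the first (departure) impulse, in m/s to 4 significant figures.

Δv₁ = 9686 m/s

In km: r₁ = 0.871 × 1.496×10^8 = 1.303016×10^8 km; r₂ = 4.92 × 1.496×10^8 = 7.36032×10^8 km.
Semi-major axis of the transfer orbit: a_t = (1.303016×10^8 + 7.36032×10^8)/2 = 4.331668×10^8 km.
On the circular orbit at r = 1.303016×10^8 km, v_c = √(μ/r) = 31.9125 km/s.
Vis-viva on the transfer ellipse at r = 1.303016×10^8 km gives v_t = √[μ(2/r − 1/a_t)] = 41.5989 km/s.
Δv₁ = |v_t − v_c| = |41.5989 − 31.9125| = 9.686 km/s.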